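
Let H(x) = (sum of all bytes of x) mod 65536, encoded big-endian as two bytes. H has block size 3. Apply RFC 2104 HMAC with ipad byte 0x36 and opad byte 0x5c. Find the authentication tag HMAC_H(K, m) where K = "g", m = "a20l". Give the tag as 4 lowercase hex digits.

01e0

Key "g" = 67 is 1 byte ≤ B = 3; zero-pad to 3 bytes: K' = 67 00 00.
K' ⊕ ipad = 51 36 36.  K' ⊕ opad = 3b 5c 5c.
Inner input = (K'⊕ipad) ∥ m = 51 36 36 ∥ 61 32 30 6c.
Inner hash: sum = 81+54+54+97+50+48+108 = 492 → 01 ec.
Outer input = (K'⊕opad) ∥ inner = 3b 5c 5c ∥ 01 ec.
Outer hash (tag): sum = 59+92+92+1+236 = 480 → 01 e0.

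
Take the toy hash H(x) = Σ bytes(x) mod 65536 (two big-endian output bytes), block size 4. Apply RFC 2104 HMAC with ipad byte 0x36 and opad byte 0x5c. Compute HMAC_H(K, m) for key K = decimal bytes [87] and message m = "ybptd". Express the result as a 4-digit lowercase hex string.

0148

Key decimal bytes [87] = 57 is 1 byte ≤ B = 4; zero-pad to 4 bytes: K' = 57 00 00 00.
K' ⊕ ipad = 61 36 36 36.  K' ⊕ opad = 0b 5c 5c 5c.
Inner input = (K'⊕ipad) ∥ m = 61 36 36 36 ∥ 79 62 70 74 64.
Inner hash: sum = 97+54+54+54+121+98+112+116+100 = 806 → 03 26.
Outer input = (K'⊕opad) ∥ inner = 0b 5c 5c 5c ∥ 03 26.
Outer hash (tag): sum = 11+92+92+92+3+38 = 328 → 01 48.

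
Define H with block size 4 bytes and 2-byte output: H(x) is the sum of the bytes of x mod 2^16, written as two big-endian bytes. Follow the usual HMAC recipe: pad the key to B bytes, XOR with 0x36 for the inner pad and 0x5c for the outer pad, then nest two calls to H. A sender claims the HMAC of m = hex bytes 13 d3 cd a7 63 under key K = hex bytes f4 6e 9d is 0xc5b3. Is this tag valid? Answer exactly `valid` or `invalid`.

Key hex bytes f4 6e 9d is 3 bytes ≤ B = 4; zero-pad to 4 bytes: K' = f4 6e 9d 00.
K' ⊕ ipad = c2 58 ab 36; K' ⊕ opad = a8 32 c1 5c.
Inner hash: sum = 194+88+171+54+19+211+205+167+99 = 1208 → 04 b8.
Outer hash (recomputed tag): sum = 168+50+193+92+4+184 = 691 → 02 b3.
Recomputed tag = 02b3; claimed = c5b3 → mismatch.

invalid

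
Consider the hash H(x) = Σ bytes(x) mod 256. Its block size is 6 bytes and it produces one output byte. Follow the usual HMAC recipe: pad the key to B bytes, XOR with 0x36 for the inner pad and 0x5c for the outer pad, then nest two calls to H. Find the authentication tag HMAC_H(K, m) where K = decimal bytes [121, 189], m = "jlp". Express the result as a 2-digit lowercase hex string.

Key decimal bytes [121, 189] = 79 bd is 2 bytes ≤ B = 6; zero-pad to 6 bytes: K' = 79 bd 00 00 00 00.
K' ⊕ ipad = 4f 8b 36 36 36 36.  K' ⊕ opad = 25 e1 5c 5c 5c 5c.
Inner input = (K'⊕ipad) ∥ m = 4f 8b 36 36 36 36 ∥ 6a 6c 70.
Inner hash: sum = 79+139+54+54+54+54+106+108+112 = 760; mod 256 = 248 → f8.
Outer input = (K'⊕opad) ∥ inner = 25 e1 5c 5c 5c 5c ∥ f8.
Outer hash (tag): sum = 37+225+92+92+92+92+248 = 878; mod 256 = 110 → 6e.

6e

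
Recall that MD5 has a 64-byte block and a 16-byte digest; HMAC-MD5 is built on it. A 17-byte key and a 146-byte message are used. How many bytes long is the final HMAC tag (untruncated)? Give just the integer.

16

The tag is one MD5 digest: 16 bytes.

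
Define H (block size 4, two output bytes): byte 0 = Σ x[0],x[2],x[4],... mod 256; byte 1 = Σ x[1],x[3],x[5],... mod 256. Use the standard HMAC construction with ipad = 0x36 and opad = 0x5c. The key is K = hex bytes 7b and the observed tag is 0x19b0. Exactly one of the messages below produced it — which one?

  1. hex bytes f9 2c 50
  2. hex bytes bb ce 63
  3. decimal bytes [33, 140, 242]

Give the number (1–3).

3

Key hex bytes 7b is 1 byte ≤ B = 4; zero-pad to 4 bytes: K' = 7b 00 00 00.
K' ⊕ ipad = 4d 36 36 36; K' ⊕ opad = 27 5c 5c 5c.
m1: inner = H(4d 36 36 36 f9 2c 50) = cc 98; tag = H(27 5c 5c 5c cc 98) = 4f50
m2: inner = H(4d 36 36 36 bb ce 63) = a1 3a; tag = H(27 5c 5c 5c a1 3a) = 24f2
m3: inner = H(4d 36 36 36 21 8c f2) = 96 f8; tag = H(27 5c 5c 5c 96 f8) = 19b0 ← matches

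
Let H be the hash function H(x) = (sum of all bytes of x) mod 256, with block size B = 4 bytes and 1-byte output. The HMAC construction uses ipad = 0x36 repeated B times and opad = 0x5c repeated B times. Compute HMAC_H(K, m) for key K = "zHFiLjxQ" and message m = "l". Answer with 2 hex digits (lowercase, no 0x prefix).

94

Key "zHFiLjxQ" = 7a 48 46 69 4c 6a 78 51 is 8 bytes > B = 4, so hash it first: H(key) = f0, then zero-pad to 4 bytes: K' = f0 00 00 00.
K' ⊕ ipad = c6 36 36 36.  K' ⊕ opad = ac 5c 5c 5c.
Inner input = (K'⊕ipad) ∥ m = c6 36 36 36 ∥ 6c.
Inner hash: sum = 198+54+54+54+108 = 468; mod 256 = 212 → d4.
Outer input = (K'⊕opad) ∥ inner = ac 5c 5c 5c ∥ d4.
Outer hash (tag): sum = 172+92+92+92+212 = 660; mod 256 = 148 → 94.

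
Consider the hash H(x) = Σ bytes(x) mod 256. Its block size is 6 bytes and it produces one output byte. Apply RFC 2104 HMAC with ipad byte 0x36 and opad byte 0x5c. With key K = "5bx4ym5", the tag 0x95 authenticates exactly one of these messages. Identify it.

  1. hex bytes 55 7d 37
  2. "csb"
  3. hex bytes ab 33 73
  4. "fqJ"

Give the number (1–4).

Key "5bx4ym5" = 35 62 78 34 79 6d 35 is 7 bytes > B = 6, so hash it first: H(key) = 5e, then zero-pad to 6 bytes: K' = 5e 00 00 00 00 00.
K' ⊕ ipad = 68 36 36 36 36 36; K' ⊕ opad = 02 5c 5c 5c 5c 5c.
m1: inner = H(68 36 36 36 36 36 55 7d 37) = 7f; tag = H(02 5c 5c 5c 5c 5c 7f) = 4d
m2: inner = H(68 36 36 36 36 36 63 73 62) = ae; tag = H(02 5c 5c 5c 5c 5c ae) = 7c
m3: inner = H(68 36 36 36 36 36 ab 33 73) = c7; tag = H(02 5c 5c 5c 5c 5c c7) = 95 ← matches
m4: inner = H(68 36 36 36 36 36 66 71 4a) = 97; tag = H(02 5c 5c 5c 5c 5c 97) = 65

3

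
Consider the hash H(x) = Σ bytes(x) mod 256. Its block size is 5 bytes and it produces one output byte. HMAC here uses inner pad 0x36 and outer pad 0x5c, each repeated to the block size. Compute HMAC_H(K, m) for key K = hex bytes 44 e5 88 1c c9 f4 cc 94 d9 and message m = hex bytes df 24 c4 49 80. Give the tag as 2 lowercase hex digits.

Key hex bytes 44 e5 88 1c c9 f4 cc 94 d9 is 9 bytes > B = 5, so hash it first: H(key) = c3, then zero-pad to 5 bytes: K' = c3 00 00 00 00.
K' ⊕ ipad = f5 36 36 36 36.  K' ⊕ opad = 9f 5c 5c 5c 5c.
Inner input = (K'⊕ipad) ∥ m = f5 36 36 36 36 ∥ df 24 c4 49 80.
Inner hash: sum = 245+54+54+54+54+223+36+196+73+128 = 1117; mod 256 = 93 → 5d.
Outer input = (K'⊕opad) ∥ inner = 9f 5c 5c 5c 5c ∥ 5d.
Outer hash (tag): sum = 159+92+92+92+92+93 = 620; mod 256 = 108 → 6c.

6c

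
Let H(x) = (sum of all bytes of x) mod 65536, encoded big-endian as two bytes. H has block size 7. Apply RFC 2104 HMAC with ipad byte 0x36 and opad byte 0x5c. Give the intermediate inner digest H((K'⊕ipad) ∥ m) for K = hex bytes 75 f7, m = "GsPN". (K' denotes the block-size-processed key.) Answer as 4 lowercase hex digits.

Key hex bytes 75 f7 is 2 bytes ≤ B = 7; zero-pad to 7 bytes: K' = 75 f7 00 00 00 00 00.
K' ⊕ ipad = 43 c1 36 36 36 36 36.
Inner input = 43 c1 36 36 36 36 36 ∥ 47 73 50 4e.
Inner hash: sum = 67+193+54+54+54+54+54+71+115+80+78 = 874 → 03 6a.

036a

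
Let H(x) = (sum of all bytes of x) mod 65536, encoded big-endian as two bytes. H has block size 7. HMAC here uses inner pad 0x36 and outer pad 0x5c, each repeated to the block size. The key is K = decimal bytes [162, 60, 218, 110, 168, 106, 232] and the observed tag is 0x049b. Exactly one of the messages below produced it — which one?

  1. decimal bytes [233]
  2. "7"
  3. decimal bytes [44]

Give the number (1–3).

1

Key decimal bytes [162, 60, 218, 110, 168, 106, 232] = a2 3c da 6e a8 6a e8 is exactly B = 7 bytes: K' = a2 3c da 6e a8 6a e8.
K' ⊕ ipad = 94 0a ec 58 9e 5c de; K' ⊕ opad = fe 60 86 32 f4 36 b4.
m1: inner = H(94 0a ec 58 9e 5c de e9) = 04 a3; tag = H(fe 60 86 32 f4 36 b4 04 a3) = 049b ← matches
m2: inner = H(94 0a ec 58 9e 5c de 37) = 03 f1; tag = H(fe 60 86 32 f4 36 b4 03 f1) = 04e8
m3: inner = H(94 0a ec 58 9e 5c de 2c) = 03 e6; tag = H(fe 60 86 32 f4 36 b4 03 e6) = 04dd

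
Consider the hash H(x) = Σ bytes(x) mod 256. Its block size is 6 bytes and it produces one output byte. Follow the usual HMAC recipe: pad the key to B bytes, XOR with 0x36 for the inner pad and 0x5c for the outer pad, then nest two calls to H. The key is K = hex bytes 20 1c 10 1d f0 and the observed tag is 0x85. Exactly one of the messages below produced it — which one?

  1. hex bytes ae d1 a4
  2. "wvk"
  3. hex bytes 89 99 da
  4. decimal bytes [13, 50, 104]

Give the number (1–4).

Key hex bytes 20 1c 10 1d f0 is 5 bytes ≤ B = 6; zero-pad to 6 bytes: K' = 20 1c 10 1d f0 00.
K' ⊕ ipad = 16 2a 26 2b c6 36; K' ⊕ opad = 7c 40 4c 41 ac 5c.
m1: inner = H(16 2a 26 2b c6 36 ae d1 a4) = b0; tag = H(7c 40 4c 41 ac 5c b0) = 01
m2: inner = H(16 2a 26 2b c6 36 77 76 6b) = e5; tag = H(7c 40 4c 41 ac 5c e5) = 36
m3: inner = H(16 2a 26 2b c6 36 89 99 da) = 89; tag = H(7c 40 4c 41 ac 5c 89) = da
m4: inner = H(16 2a 26 2b c6 36 0d 32 68) = 34; tag = H(7c 40 4c 41 ac 5c 34) = 85 ← matches

4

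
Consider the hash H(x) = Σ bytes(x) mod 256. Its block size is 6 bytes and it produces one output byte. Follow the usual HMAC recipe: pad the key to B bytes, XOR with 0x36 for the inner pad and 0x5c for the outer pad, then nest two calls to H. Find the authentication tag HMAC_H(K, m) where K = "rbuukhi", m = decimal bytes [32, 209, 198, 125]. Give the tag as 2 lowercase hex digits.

80

Key "rbuukhi" = 72 62 75 75 6b 68 69 is 7 bytes > B = 6, so hash it first: H(key) = fa, then zero-pad to 6 bytes: K' = fa 00 00 00 00 00.
K' ⊕ ipad = cc 36 36 36 36 36.  K' ⊕ opad = a6 5c 5c 5c 5c 5c.
Inner input = (K'⊕ipad) ∥ m = cc 36 36 36 36 36 ∥ 20 d1 c6 7d.
Inner hash: sum = 204+54+54+54+54+54+32+209+198+125 = 1038; mod 256 = 14 → 0e.
Outer input = (K'⊕opad) ∥ inner = a6 5c 5c 5c 5c 5c ∥ 0e.
Outer hash (tag): sum = 166+92+92+92+92+92+14 = 640; mod 256 = 128 → 80.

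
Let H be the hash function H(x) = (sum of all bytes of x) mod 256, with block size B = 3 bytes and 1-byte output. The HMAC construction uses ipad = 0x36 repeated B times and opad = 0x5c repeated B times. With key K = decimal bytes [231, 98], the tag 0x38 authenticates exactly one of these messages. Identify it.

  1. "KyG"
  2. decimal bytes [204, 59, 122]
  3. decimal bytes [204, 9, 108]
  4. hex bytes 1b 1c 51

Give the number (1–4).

Key decimal bytes [231, 98] = e7 62 is 2 bytes ≤ B = 3; zero-pad to 3 bytes: K' = e7 62 00.
K' ⊕ ipad = d1 54 36; K' ⊕ opad = bb 3e 5c.
m1: inner = H(d1 54 36 4b 79 47) = 66; tag = H(bb 3e 5c 66) = bb
m2: inner = H(d1 54 36 cc 3b 7a) = dc; tag = H(bb 3e 5c dc) = 31
m3: inner = H(d1 54 36 cc 09 6c) = 9c; tag = H(bb 3e 5c 9c) = f1
m4: inner = H(d1 54 36 1b 1c 51) = e3; tag = H(bb 3e 5c e3) = 38 ← matches

4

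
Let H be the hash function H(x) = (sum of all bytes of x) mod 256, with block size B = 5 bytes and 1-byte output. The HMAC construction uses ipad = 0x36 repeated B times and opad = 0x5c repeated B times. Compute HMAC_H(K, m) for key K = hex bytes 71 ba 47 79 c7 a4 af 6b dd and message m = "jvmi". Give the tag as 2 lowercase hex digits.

Key hex bytes 71 ba 47 79 c7 a4 af 6b dd is 9 bytes > B = 5, so hash it first: H(key) = 4d, then zero-pad to 5 bytes: K' = 4d 00 00 00 00.
K' ⊕ ipad = 7b 36 36 36 36.  K' ⊕ opad = 11 5c 5c 5c 5c.
Inner input = (K'⊕ipad) ∥ m = 7b 36 36 36 36 ∥ 6a 76 6d 69.
Inner hash: sum = 123+54+54+54+54+106+118+109+105 = 777; mod 256 = 9 → 09.
Outer input = (K'⊕opad) ∥ inner = 11 5c 5c 5c 5c ∥ 09.
Outer hash (tag): sum = 17+92+92+92+92+9 = 394; mod 256 = 138 → 8a.

8a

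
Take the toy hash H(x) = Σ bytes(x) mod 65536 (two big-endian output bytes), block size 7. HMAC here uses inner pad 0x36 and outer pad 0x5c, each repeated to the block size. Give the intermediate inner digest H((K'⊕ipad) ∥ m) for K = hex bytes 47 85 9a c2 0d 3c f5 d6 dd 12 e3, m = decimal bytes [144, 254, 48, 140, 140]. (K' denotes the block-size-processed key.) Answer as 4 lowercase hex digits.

Key hex bytes 47 85 9a c2 0d 3c f5 d6 dd 12 e3 is 11 bytes > B = 7, so hash it first: H(key) = 06 0e, then zero-pad to 7 bytes: K' = 06 0e 00 00 00 00 00.
K' ⊕ ipad = 30 38 36 36 36 36 36.
Inner input = 30 38 36 36 36 36 36 ∥ 90 fe 30 8c 8c.
Inner hash: sum = 48+56+54+54+54+54+54+144+254+48+140+140 = 1100 → 04 4c.

044c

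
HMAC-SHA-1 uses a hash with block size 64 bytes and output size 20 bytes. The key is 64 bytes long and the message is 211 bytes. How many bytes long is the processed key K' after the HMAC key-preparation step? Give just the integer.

64

Key is 64 ≤ 64 bytes, zero-padded: |K'| = 64.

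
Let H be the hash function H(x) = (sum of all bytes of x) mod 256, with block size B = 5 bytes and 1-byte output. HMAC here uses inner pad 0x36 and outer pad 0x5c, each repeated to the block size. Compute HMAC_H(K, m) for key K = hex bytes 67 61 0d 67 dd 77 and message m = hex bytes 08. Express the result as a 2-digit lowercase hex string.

c2

Key hex bytes 67 61 0d 67 dd 77 is 6 bytes > B = 5, so hash it first: H(key) = 90, then zero-pad to 5 bytes: K' = 90 00 00 00 00.
K' ⊕ ipad = a6 36 36 36 36.  K' ⊕ opad = cc 5c 5c 5c 5c.
Inner input = (K'⊕ipad) ∥ m = a6 36 36 36 36 ∥ 08.
Inner hash: sum = 166+54+54+54+54+8 = 390; mod 256 = 134 → 86.
Outer input = (K'⊕opad) ∥ inner = cc 5c 5c 5c 5c ∥ 86.
Outer hash (tag): sum = 204+92+92+92+92+134 = 706; mod 256 = 194 → c2.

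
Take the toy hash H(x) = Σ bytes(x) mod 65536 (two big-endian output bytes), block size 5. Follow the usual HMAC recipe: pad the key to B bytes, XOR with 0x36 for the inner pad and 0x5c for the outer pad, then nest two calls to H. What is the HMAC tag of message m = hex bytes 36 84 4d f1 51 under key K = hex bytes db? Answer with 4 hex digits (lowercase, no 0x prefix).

0209

Key hex bytes db is 1 byte ≤ B = 5; zero-pad to 5 bytes: K' = db 00 00 00 00.
K' ⊕ ipad = ed 36 36 36 36.  K' ⊕ opad = 87 5c 5c 5c 5c.
Inner input = (K'⊕ipad) ∥ m = ed 36 36 36 36 ∥ 36 84 4d f1 51.
Inner hash: sum = 237+54+54+54+54+54+132+77+241+81 = 1038 → 04 0e.
Outer input = (K'⊕opad) ∥ inner = 87 5c 5c 5c 5c ∥ 04 0e.
Outer hash (tag): sum = 135+92+92+92+92+4+14 = 521 → 02 09.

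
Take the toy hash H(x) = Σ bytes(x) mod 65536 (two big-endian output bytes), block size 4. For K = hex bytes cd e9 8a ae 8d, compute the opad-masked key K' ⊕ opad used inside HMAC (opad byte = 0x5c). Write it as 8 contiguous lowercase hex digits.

Key hex bytes cd e9 8a ae 8d is 5 bytes > B = 4, so hash it first: H(key) = 03 7b, then zero-pad to 4 bytes: K' = 03 7b 00 00.
XOR each byte with 0x5c: 03⊕5c=5f, 7b⊕5c=27, 00⊕5c=5c, 00⊕5c=5c.

5f275c5c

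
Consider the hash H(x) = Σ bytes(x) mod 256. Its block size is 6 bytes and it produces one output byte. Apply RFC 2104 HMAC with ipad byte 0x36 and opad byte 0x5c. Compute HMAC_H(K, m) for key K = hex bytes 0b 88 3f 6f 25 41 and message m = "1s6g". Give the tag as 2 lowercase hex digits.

7f

Key hex bytes 0b 88 3f 6f 25 41 is exactly B = 6 bytes: K' = 0b 88 3f 6f 25 41.
K' ⊕ ipad = 3d be 09 59 13 77.  K' ⊕ opad = 57 d4 63 33 79 1d.
Inner input = (K'⊕ipad) ∥ m = 3d be 09 59 13 77 ∥ 31 73 36 67.
Inner hash: sum = 61+190+9+89+19+119+49+115+54+103 = 808; mod 256 = 40 → 28.
Outer input = (K'⊕opad) ∥ inner = 57 d4 63 33 79 1d ∥ 28.
Outer hash (tag): sum = 87+212+99+51+121+29+40 = 639; mod 256 = 127 → 7f.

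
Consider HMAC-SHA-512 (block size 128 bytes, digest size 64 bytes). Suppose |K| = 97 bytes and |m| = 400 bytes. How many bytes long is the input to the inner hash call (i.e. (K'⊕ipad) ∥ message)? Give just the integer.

528

Key is 97 ≤ 128 bytes, zero-padded: |K'| = 128.
Inner input = (K'⊕ipad) ∥ m → 128 + 400 = 528 bytes.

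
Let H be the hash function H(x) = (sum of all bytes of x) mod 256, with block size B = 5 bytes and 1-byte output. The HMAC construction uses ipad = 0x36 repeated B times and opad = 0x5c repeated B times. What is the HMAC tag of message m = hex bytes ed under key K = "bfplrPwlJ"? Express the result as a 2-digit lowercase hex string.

Key "bfplrPwlJ" = 62 66 70 6c 72 50 77 6c 4a is 9 bytes > B = 5, so hash it first: H(key) = 93, then zero-pad to 5 bytes: K' = 93 00 00 00 00.
K' ⊕ ipad = a5 36 36 36 36.  K' ⊕ opad = cf 5c 5c 5c 5c.
Inner input = (K'⊕ipad) ∥ m = a5 36 36 36 36 ∥ ed.
Inner hash: sum = 165+54+54+54+54+237 = 618; mod 256 = 106 → 6a.
Outer input = (K'⊕opad) ∥ inner = cf 5c 5c 5c 5c ∥ 6a.
Outer hash (tag): sum = 207+92+92+92+92+106 = 681; mod 256 = 169 → a9.

a9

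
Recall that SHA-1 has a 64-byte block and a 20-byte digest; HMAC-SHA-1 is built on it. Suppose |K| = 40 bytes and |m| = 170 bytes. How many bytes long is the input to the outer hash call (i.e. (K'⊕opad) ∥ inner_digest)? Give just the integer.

Key is 40 ≤ 64 bytes, zero-padded: |K'| = 64.
Outer input = (K'⊕opad) ∥ H(inner) → 64 + 20 = 84 bytes.

84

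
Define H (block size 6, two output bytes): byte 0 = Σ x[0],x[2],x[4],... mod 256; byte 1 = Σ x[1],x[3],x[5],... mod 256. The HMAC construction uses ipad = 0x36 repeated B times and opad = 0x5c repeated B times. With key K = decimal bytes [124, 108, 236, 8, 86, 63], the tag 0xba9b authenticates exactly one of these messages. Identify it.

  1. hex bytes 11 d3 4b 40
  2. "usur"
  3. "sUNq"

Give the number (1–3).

1

Key decimal bytes [124, 108, 236, 8, 86, 63] = 7c 6c ec 08 56 3f is exactly B = 6 bytes: K' = 7c 6c ec 08 56 3f.
K' ⊕ ipad = 4a 5a da 3e 60 09; K' ⊕ opad = 20 30 b0 54 0a 63.
m1: inner = H(4a 5a da 3e 60 09 11 d3 4b 40) = e0 b4; tag = H(20 30 b0 54 0a 63 e0 b4) = ba9b ← matches
m2: inner = H(4a 5a da 3e 60 09 75 73 75 72) = 6e 86; tag = H(20 30 b0 54 0a 63 6e 86) = 486d
m3: inner = H(4a 5a da 3e 60 09 73 55 4e 71) = 45 67; tag = H(20 30 b0 54 0a 63 45 67) = 1f4e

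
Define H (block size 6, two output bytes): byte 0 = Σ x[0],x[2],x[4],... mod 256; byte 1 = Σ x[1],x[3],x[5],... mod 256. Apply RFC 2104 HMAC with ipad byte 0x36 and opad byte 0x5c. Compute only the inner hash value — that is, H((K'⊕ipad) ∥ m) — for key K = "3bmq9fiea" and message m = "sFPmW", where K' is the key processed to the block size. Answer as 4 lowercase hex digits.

1bc7

Key "3bmq9fiea" = 33 62 6d 71 39 66 69 65 61 is 9 bytes > B = 6, so hash it first: H(key) = a3 9e, then zero-pad to 6 bytes: K' = a3 9e 00 00 00 00.
K' ⊕ ipad = 95 a8 36 36 36 36.
Inner input = 95 a8 36 36 36 36 ∥ 73 46 50 6d 57.
Inner hash: even-index sum = 539 mod 256 = 27; odd-index sum = 455 mod 256 = 199 → 1b c7.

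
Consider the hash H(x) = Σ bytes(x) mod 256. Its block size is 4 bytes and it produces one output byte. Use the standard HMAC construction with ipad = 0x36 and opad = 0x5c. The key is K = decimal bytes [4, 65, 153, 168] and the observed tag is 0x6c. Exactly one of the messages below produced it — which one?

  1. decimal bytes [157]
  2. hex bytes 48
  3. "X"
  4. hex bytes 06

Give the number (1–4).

Key decimal bytes [4, 65, 153, 168] = 04 41 99 a8 is exactly B = 4 bytes: K' = 04 41 99 a8.
K' ⊕ ipad = 32 77 af 9e; K' ⊕ opad = 58 1d c5 f4.
m1: inner = H(32 77 af 9e 9d) = 93; tag = H(58 1d c5 f4 93) = c1
m2: inner = H(32 77 af 9e 48) = 3e; tag = H(58 1d c5 f4 3e) = 6c ← matches
m3: inner = H(32 77 af 9e 58) = 4e; tag = H(58 1d c5 f4 4e) = 7c
m4: inner = H(32 77 af 9e 06) = fc; tag = H(58 1d c5 f4 fc) = 2a

2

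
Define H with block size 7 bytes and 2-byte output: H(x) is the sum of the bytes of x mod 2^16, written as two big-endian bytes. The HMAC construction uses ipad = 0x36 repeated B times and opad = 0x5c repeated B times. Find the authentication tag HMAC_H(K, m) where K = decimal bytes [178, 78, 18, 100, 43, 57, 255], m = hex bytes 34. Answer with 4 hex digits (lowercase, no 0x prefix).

03a2

Key decimal bytes [178, 78, 18, 100, 43, 57, 255] = b2 4e 12 64 2b 39 ff is exactly B = 7 bytes: K' = b2 4e 12 64 2b 39 ff.
K' ⊕ ipad = 84 78 24 52 1d 0f c9.  K' ⊕ opad = ee 12 4e 38 77 65 a3.
Inner input = (K'⊕ipad) ∥ m = 84 78 24 52 1d 0f c9 ∥ 34.
Inner hash: sum = 132+120+36+82+29+15+201+52 = 667 → 02 9b.
Outer input = (K'⊕opad) ∥ inner = ee 12 4e 38 77 65 a3 ∥ 02 9b.
Outer hash (tag): sum = 238+18+78+56+119+101+163+2+155 = 930 → 03 a2.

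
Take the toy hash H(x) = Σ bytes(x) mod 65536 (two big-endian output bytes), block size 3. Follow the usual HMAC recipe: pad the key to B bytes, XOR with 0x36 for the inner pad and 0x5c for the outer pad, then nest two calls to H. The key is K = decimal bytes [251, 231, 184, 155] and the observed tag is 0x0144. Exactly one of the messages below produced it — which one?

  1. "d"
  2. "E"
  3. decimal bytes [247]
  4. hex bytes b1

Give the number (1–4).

4

Key decimal bytes [251, 231, 184, 155] = fb e7 b8 9b is 4 bytes > B = 3, so hash it first: H(key) = 03 35, then zero-pad to 3 bytes: K' = 03 35 00.
K' ⊕ ipad = 35 03 36; K' ⊕ opad = 5f 69 5c.
m1: inner = H(35 03 36 64) = 00 d2; tag = H(5f 69 5c 00 d2) = 01f6
m2: inner = H(35 03 36 45) = 00 b3; tag = H(5f 69 5c 00 b3) = 01d7
m3: inner = H(35 03 36 f7) = 01 65; tag = H(5f 69 5c 01 65) = 018a
m4: inner = H(35 03 36 b1) = 01 1f; tag = H(5f 69 5c 01 1f) = 0144 ← matches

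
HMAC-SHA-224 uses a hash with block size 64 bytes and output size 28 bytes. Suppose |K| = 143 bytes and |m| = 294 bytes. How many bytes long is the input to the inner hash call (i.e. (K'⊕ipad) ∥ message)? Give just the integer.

Key is 143 > 64 bytes, so it is hashed to 28 bytes then zero-padded to 64: |K'| = 64.
Inner input = (K'⊕ipad) ∥ m → 64 + 294 = 358 bytes.

358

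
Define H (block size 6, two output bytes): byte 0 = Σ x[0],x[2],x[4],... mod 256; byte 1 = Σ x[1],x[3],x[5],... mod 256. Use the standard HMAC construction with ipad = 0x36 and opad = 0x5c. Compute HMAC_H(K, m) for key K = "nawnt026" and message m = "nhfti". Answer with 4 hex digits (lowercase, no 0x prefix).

f56c

Key "nawnt026" = 6e 61 77 6e 74 30 32 36 is 8 bytes > B = 6, so hash it first: H(key) = 8b 35, then zero-pad to 6 bytes: K' = 8b 35 00 00 00 00.
K' ⊕ ipad = bd 03 36 36 36 36.  K' ⊕ opad = d7 69 5c 5c 5c 5c.
Inner input = (K'⊕ipad) ∥ m = bd 03 36 36 36 36 ∥ 6e 68 66 74 69.
Inner hash: even-index sum = 614 mod 256 = 102; odd-index sum = 331 mod 256 = 75 → 66 4b.
Outer input = (K'⊕opad) ∥ inner = d7 69 5c 5c 5c 5c ∥ 66 4b.
Outer hash (tag): even-index sum = 501 mod 256 = 245; odd-index sum = 364 mod 256 = 108 → f5 6c.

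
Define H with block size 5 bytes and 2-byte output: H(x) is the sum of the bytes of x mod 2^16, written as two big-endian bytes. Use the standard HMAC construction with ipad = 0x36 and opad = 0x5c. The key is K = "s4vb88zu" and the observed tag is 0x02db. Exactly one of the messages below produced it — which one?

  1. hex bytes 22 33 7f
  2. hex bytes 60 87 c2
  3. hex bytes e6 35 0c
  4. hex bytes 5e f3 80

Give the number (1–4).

Key "s4vb88zu" = 73 34 76 62 38 38 7a 75 is 8 bytes > B = 5, so hash it first: H(key) = 02 de, then zero-pad to 5 bytes: K' = 02 de 00 00 00.
K' ⊕ ipad = 34 e8 36 36 36; K' ⊕ opad = 5e 82 5c 5c 5c.
m1: inner = H(34 e8 36 36 36 22 33 7f) = 02 92; tag = H(5e 82 5c 5c 5c 02 92) = 0288
m2: inner = H(34 e8 36 36 36 60 87 c2) = 03 67; tag = H(5e 82 5c 5c 5c 03 67) = 025e
m3: inner = H(34 e8 36 36 36 e6 35 0c) = 02 e5; tag = H(5e 82 5c 5c 5c 02 e5) = 02db ← matches
m4: inner = H(34 e8 36 36 36 5e f3 80) = 03 8f; tag = H(5e 82 5c 5c 5c 03 8f) = 0286

3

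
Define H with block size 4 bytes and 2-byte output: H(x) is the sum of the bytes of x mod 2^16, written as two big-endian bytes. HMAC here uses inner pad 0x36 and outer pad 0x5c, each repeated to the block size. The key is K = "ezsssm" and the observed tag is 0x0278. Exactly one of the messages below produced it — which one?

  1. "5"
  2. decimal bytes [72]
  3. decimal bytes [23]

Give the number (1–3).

1

Key "ezsssm" = 65 7a 73 73 73 6d is 6 bytes > B = 4, so hash it first: H(key) = 02 a5, then zero-pad to 4 bytes: K' = 02 a5 00 00.
K' ⊕ ipad = 34 93 36 36; K' ⊕ opad = 5e f9 5c 5c.
m1: inner = H(34 93 36 36 35) = 01 68; tag = H(5e f9 5c 5c 01 68) = 0278 ← matches
m2: inner = H(34 93 36 36 48) = 01 7b; tag = H(5e f9 5c 5c 01 7b) = 028b
m3: inner = H(34 93 36 36 17) = 01 4a; tag = H(5e f9 5c 5c 01 4a) = 025a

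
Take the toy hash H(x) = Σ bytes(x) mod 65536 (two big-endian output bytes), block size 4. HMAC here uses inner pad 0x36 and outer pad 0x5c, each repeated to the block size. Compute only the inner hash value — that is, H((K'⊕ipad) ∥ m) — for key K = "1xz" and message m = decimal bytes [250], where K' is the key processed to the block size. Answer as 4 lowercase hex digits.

01d1

Key "1xz" = 31 78 7a is 3 bytes ≤ B = 4; zero-pad to 4 bytes: K' = 31 78 7a 00.
K' ⊕ ipad = 07 4e 4c 36.
Inner input = 07 4e 4c 36 ∥ fa.
Inner hash: sum = 7+78+76+54+250 = 465 → 01 d1.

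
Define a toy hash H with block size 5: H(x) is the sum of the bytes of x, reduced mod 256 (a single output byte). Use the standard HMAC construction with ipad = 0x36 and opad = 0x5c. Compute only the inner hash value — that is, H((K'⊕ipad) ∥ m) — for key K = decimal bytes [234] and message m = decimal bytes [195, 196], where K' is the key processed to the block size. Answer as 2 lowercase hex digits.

Key decimal bytes [234] = ea is 1 byte ≤ B = 5; zero-pad to 5 bytes: K' = ea 00 00 00 00.
K' ⊕ ipad = dc 36 36 36 36.
Inner input = dc 36 36 36 36 ∥ c3 c4.
Inner hash: sum = 220+54+54+54+54+195+196 = 827; mod 256 = 59 → 3b.

3b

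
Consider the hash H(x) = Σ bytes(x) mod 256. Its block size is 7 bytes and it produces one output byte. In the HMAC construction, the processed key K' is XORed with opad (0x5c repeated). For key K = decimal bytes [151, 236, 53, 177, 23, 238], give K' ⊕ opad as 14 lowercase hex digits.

Key decimal bytes [151, 236, 53, 177, 23, 238] = 97 ec 35 b1 17 ee is 6 bytes ≤ B = 7; zero-pad to 7 bytes: K' = 97 ec 35 b1 17 ee 00.
XOR each byte with 0x5c: 97⊕5c=cb, ec⊕5c=b0, 35⊕5c=69, b1⊕5c=ed, 17⊕5c=4b, ee⊕5c=b2, 00⊕5c=5c.

cbb069ed4bb25c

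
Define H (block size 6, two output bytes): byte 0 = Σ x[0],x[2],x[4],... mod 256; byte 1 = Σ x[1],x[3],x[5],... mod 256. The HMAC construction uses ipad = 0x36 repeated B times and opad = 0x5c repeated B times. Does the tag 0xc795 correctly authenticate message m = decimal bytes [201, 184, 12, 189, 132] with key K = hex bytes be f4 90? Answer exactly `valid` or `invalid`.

Key hex bytes be f4 90 is 3 bytes ≤ B = 6; zero-pad to 6 bytes: K' = be f4 90 00 00 00.
K' ⊕ ipad = 88 c2 a6 36 36 36; K' ⊕ opad = e2 a8 cc 5c 5c 5c.
Inner hash: even-index sum = 701 mod 256 = 189; odd-index sum = 675 mod 256 = 163 → bd a3.
Outer hash (recomputed tag): even-index sum = 711 mod 256 = 199; odd-index sum = 515 mod 256 = 3 → c7 03.
Recomputed tag = c703; claimed = c795 → mismatch.

invalid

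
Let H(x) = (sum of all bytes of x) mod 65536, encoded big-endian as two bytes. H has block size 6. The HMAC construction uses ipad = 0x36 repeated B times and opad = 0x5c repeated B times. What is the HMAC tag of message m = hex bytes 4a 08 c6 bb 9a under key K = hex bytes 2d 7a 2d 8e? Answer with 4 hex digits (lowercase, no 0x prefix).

02a9

Key hex bytes 2d 7a 2d 8e is 4 bytes ≤ B = 6; zero-pad to 6 bytes: K' = 2d 7a 2d 8e 00 00.
K' ⊕ ipad = 1b 4c 1b b8 36 36.  K' ⊕ opad = 71 26 71 d2 5c 5c.
Inner input = (K'⊕ipad) ∥ m = 1b 4c 1b b8 36 36 ∥ 4a 08 c6 bb 9a.
Inner hash: sum = 27+76+27+184+54+54+74+8+198+187+154 = 1043 → 04 13.
Outer input = (K'⊕opad) ∥ inner = 71 26 71 d2 5c 5c ∥ 04 13.
Outer hash (tag): sum = 113+38+113+210+92+92+4+19 = 681 → 02 a9.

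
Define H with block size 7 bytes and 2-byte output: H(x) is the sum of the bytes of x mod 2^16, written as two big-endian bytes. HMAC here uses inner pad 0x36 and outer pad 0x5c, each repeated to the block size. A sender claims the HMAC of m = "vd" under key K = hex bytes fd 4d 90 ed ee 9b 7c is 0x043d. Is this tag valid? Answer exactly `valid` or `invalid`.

Key hex bytes fd 4d 90 ed ee 9b 7c is exactly B = 7 bytes: K' = fd 4d 90 ed ee 9b 7c.
K' ⊕ ipad = cb 7b a6 db d8 ad 4a; K' ⊕ opad = a1 11 cc b1 b2 c7 20.
Inner hash: sum = 203+123+166+219+216+173+74+118+100 = 1392 → 05 70.
Outer hash (recomputed tag): sum = 161+17+204+177+178+199+32+5+112 = 1085 → 04 3d.
Recomputed tag = 043d; claimed = 043d → match.

valid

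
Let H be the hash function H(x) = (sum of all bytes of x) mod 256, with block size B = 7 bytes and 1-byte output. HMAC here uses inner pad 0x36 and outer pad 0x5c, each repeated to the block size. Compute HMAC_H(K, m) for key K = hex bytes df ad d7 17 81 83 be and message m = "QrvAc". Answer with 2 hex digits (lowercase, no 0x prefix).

Key hex bytes df ad d7 17 81 83 be is exactly B = 7 bytes: K' = df ad d7 17 81 83 be.
K' ⊕ ipad = e9 9b e1 21 b7 b5 88.  K' ⊕ opad = 83 f1 8b 4b dd df e2.
Inner input = (K'⊕ipad) ∥ m = e9 9b e1 21 b7 b5 88 ∥ 51 72 76 41 63.
Inner hash: sum = 233+155+225+33+183+181+136+81+114+118+65+99 = 1623; mod 256 = 87 → 57.
Outer input = (K'⊕opad) ∥ inner = 83 f1 8b 4b dd df e2 ∥ 57.
Outer hash (tag): sum = 131+241+139+75+221+223+226+87 = 1343; mod 256 = 63 → 3f.

3f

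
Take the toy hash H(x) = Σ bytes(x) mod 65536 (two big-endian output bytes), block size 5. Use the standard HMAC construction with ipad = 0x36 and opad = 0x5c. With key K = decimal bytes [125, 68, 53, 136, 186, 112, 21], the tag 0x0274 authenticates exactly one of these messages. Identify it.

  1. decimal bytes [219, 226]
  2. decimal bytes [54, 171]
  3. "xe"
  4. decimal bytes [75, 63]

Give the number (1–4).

Key decimal bytes [125, 68, 53, 136, 186, 112, 21] = 7d 44 35 88 ba 70 15 is 7 bytes > B = 5, so hash it first: H(key) = 02 bd, then zero-pad to 5 bytes: K' = 02 bd 00 00 00.
K' ⊕ ipad = 34 8b 36 36 36; K' ⊕ opad = 5e e1 5c 5c 5c.
m1: inner = H(34 8b 36 36 36 db e2) = 03 1e; tag = H(5e e1 5c 5c 5c 03 1e) = 0274 ← matches
m2: inner = H(34 8b 36 36 36 36 ab) = 02 42; tag = H(5e e1 5c 5c 5c 02 42) = 0297
m3: inner = H(34 8b 36 36 36 78 65) = 02 3e; tag = H(5e e1 5c 5c 5c 02 3e) = 0293
m4: inner = H(34 8b 36 36 36 4b 3f) = 01 eb; tag = H(5e e1 5c 5c 5c 01 eb) = 033f

1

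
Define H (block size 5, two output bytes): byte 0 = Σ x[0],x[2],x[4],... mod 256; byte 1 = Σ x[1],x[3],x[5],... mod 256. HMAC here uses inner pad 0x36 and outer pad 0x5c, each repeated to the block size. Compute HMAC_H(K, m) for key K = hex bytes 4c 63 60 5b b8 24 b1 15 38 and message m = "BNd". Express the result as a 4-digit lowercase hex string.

Key hex bytes 4c 63 60 5b b8 24 b1 15 38 is 9 bytes > B = 5, so hash it first: H(key) = 4d f7, then zero-pad to 5 bytes: K' = 4d f7 00 00 00.
K' ⊕ ipad = 7b c1 36 36 36.  K' ⊕ opad = 11 ab 5c 5c 5c.
Inner input = (K'⊕ipad) ∥ m = 7b c1 36 36 36 ∥ 42 4e 64.
Inner hash: even-index sum = 309 mod 256 = 53; odd-index sum = 413 mod 256 = 157 → 35 9d.
Outer input = (K'⊕opad) ∥ inner = 11 ab 5c 5c 5c ∥ 35 9d.
Outer hash (tag): even-index sum = 358 mod 256 = 102; odd-index sum = 316 mod 256 = 60 → 66 3c.

663c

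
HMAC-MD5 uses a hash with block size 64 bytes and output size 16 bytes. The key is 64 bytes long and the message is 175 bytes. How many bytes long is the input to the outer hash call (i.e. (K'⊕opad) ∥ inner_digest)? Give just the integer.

Key is 64 ≤ 64 bytes, zero-padded: |K'| = 64.
Outer input = (K'⊕opad) ∥ H(inner) → 64 + 16 = 80 bytes.

80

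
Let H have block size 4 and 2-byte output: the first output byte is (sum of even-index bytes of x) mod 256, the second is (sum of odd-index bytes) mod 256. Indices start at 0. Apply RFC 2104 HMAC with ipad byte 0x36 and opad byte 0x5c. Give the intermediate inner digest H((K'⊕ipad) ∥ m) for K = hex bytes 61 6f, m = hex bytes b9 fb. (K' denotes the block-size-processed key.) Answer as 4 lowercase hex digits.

468a

Key hex bytes 61 6f is 2 bytes ≤ B = 4; zero-pad to 4 bytes: K' = 61 6f 00 00.
K' ⊕ ipad = 57 59 36 36.
Inner input = 57 59 36 36 ∥ b9 fb.
Inner hash: even-index sum = 326 mod 256 = 70; odd-index sum = 394 mod 256 = 138 → 46 8a.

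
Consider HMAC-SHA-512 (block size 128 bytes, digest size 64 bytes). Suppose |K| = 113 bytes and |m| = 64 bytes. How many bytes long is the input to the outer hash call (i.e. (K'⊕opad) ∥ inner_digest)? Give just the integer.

192

Key is 113 ≤ 128 bytes, zero-padded: |K'| = 128.
Outer input = (K'⊕opad) ∥ H(inner) → 128 + 64 = 192 bytes.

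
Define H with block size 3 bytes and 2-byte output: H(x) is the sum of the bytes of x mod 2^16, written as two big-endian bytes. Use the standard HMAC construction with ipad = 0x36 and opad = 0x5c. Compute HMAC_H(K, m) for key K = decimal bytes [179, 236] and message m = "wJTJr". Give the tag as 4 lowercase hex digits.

Key decimal bytes [179, 236] = b3 ec is 2 bytes ≤ B = 3; zero-pad to 3 bytes: K' = b3 ec 00.
K' ⊕ ipad = 85 da 36.  K' ⊕ opad = ef b0 5c.
Inner input = (K'⊕ipad) ∥ m = 85 da 36 ∥ 77 4a 54 4a 72.
Inner hash: sum = 133+218+54+119+74+84+74+114 = 870 → 03 66.
Outer input = (K'⊕opad) ∥ inner = ef b0 5c ∥ 03 66.
Outer hash (tag): sum = 239+176+92+3+102 = 612 → 02 64.

0264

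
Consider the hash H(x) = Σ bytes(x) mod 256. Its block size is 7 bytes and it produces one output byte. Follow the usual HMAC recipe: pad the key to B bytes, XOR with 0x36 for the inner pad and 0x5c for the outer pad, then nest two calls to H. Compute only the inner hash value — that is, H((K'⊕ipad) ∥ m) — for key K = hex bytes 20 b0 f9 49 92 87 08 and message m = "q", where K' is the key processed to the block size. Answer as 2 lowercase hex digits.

ee

Key hex bytes 20 b0 f9 49 92 87 08 is exactly B = 7 bytes: K' = 20 b0 f9 49 92 87 08.
K' ⊕ ipad = 16 86 cf 7f a4 b1 3e.
Inner input = 16 86 cf 7f a4 b1 3e ∥ 71.
Inner hash: sum = 22+134+207+127+164+177+62+113 = 1006; mod 256 = 238 → ee.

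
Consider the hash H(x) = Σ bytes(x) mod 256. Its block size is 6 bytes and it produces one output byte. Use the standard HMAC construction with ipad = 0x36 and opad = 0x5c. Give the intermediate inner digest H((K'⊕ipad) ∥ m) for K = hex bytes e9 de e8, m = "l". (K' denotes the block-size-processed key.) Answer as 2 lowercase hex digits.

Key hex bytes e9 de e8 is 3 bytes ≤ B = 6; zero-pad to 6 bytes: K' = e9 de e8 00 00 00.
K' ⊕ ipad = df e8 de 36 36 36.
Inner input = df e8 de 36 36 36 ∥ 6c.
Inner hash: sum = 223+232+222+54+54+54+108 = 947; mod 256 = 179 → b3.

b3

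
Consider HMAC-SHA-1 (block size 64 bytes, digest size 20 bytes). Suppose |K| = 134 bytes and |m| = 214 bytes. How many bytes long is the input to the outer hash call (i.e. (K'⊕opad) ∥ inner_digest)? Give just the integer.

84

Key is 134 > 64 bytes, so it is hashed to 20 bytes then zero-padded to 64: |K'| = 64.
Outer input = (K'⊕opad) ∥ H(inner) → 64 + 20 = 84 bytes.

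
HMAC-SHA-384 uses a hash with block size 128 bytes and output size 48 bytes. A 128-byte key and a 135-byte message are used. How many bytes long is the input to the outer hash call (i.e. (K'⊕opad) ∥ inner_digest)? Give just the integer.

176

Key is 128 ≤ 128 bytes, zero-padded: |K'| = 128.
Outer input = (K'⊕opad) ∥ H(inner) → 128 + 48 = 176 bytes.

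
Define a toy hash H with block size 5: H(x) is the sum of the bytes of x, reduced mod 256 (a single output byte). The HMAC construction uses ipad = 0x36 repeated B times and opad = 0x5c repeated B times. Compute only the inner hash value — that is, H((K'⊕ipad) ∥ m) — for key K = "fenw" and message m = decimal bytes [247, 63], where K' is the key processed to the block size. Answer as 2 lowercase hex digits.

Key "fenw" = 66 65 6e 77 is 4 bytes ≤ B = 5; zero-pad to 5 bytes: K' = 66 65 6e 77 00.
K' ⊕ ipad = 50 53 58 41 36.
Inner input = 50 53 58 41 36 ∥ f7 3f.
Inner hash: sum = 80+83+88+65+54+247+63 = 680; mod 256 = 168 → a8.

a8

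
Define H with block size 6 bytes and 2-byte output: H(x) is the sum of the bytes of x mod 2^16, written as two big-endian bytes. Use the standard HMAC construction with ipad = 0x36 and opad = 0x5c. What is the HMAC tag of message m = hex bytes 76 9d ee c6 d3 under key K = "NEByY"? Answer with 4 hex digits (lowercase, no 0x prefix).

01c1

Key "NEByY" = 4e 45 42 79 59 is 5 bytes ≤ B = 6; zero-pad to 6 bytes: K' = 4e 45 42 79 59 00.
K' ⊕ ipad = 78 73 74 4f 6f 36.  K' ⊕ opad = 12 19 1e 25 05 5c.
Inner input = (K'⊕ipad) ∥ m = 78 73 74 4f 6f 36 ∥ 76 9d ee c6 d3.
Inner hash: sum = 120+115+116+79+111+54+118+157+238+198+211 = 1517 → 05 ed.
Outer input = (K'⊕opad) ∥ inner = 12 19 1e 25 05 5c ∥ 05 ed.
Outer hash (tag): sum = 18+25+30+37+5+92+5+237 = 449 → 01 c1.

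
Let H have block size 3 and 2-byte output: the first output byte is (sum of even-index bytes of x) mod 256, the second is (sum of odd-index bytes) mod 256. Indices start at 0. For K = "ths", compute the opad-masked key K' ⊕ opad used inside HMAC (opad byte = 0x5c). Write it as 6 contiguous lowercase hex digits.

28342f

Key "ths" = 74 68 73 is exactly B = 3 bytes: K' = 74 68 73.
XOR each byte with 0x5c: 74⊕5c=28, 68⊕5c=34, 73⊕5c=2f.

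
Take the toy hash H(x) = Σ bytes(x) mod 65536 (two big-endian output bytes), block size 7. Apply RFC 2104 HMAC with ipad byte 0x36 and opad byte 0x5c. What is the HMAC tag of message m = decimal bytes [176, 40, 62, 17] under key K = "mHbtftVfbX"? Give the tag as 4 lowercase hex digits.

030c

Key "mHbtftVfbX" = 6d 48 62 74 66 74 56 66 62 58 is 10 bytes > B = 7, so hash it first: H(key) = 03 db, then zero-pad to 7 bytes: K' = 03 db 00 00 00 00 00.
K' ⊕ ipad = 35 ed 36 36 36 36 36.  K' ⊕ opad = 5f 87 5c 5c 5c 5c 5c.
Inner input = (K'⊕ipad) ∥ m = 35 ed 36 36 36 36 36 ∥ b0 28 3e 11.
Inner hash: sum = 53+237+54+54+54+54+54+176+40+62+17 = 855 → 03 57.
Outer input = (K'⊕opad) ∥ inner = 5f 87 5c 5c 5c 5c 5c ∥ 03 57.
Outer hash (tag): sum = 95+135+92+92+92+92+92+3+87 = 780 → 03 0c.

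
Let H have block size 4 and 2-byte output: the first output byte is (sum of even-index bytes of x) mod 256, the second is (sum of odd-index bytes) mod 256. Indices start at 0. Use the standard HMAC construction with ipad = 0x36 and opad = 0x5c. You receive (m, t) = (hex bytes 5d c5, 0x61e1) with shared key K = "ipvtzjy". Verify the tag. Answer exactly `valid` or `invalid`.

Key "ipvtzjy" = 69 70 76 74 7a 6a 79 is 7 bytes > B = 4, so hash it first: H(key) = d2 4e, then zero-pad to 4 bytes: K' = d2 4e 00 00.
K' ⊕ ipad = e4 78 36 36; K' ⊕ opad = 8e 12 5c 5c.
Inner hash: even-index sum = 375 mod 256 = 119; odd-index sum = 371 mod 256 = 115 → 77 73.
Outer hash (recomputed tag): even-index sum = 353 mod 256 = 97; odd-index sum = 225 mod 256 = 225 → 61 e1.
Recomputed tag = 61e1; claimed = 61e1 → match.

valid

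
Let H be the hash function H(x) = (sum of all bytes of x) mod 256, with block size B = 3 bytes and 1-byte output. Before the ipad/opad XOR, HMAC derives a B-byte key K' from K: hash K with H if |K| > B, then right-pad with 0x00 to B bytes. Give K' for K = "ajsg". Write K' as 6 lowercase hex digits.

a50000

|K| = 4 > B = 3, so first hash the key.
H(K): sum = 97+106+115+103 = 421; mod 256 = 165 → a5.
Zero-pad H(K) = a5 to 3 bytes: K' = a5 00 00.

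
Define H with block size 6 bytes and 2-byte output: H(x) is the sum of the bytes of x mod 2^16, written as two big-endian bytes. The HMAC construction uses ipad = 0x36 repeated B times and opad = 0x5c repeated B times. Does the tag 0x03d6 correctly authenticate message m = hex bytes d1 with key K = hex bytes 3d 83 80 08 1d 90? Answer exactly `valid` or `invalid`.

Key hex bytes 3d 83 80 08 1d 90 is exactly B = 6 bytes: K' = 3d 83 80 08 1d 90.
K' ⊕ ipad = 0b b5 b6 3e 2b a6; K' ⊕ opad = 61 df dc 54 41 cc.
Inner hash: sum = 11+181+182+62+43+166+209 = 854 → 03 56.
Outer hash (recomputed tag): sum = 97+223+220+84+65+204+3+86 = 982 → 03 d6.
Recomputed tag = 03d6; claimed = 03d6 → match.

valid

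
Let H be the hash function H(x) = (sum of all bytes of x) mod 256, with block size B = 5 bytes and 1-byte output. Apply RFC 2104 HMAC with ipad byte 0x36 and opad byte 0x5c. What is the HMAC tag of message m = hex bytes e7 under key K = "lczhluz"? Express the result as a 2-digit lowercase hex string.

b9

Key "lczhluz" = 6c 63 7a 68 6c 75 7a is 7 bytes > B = 5, so hash it first: H(key) = 0c, then zero-pad to 5 bytes: K' = 0c 00 00 00 00.
K' ⊕ ipad = 3a 36 36 36 36.  K' ⊕ opad = 50 5c 5c 5c 5c.
Inner input = (K'⊕ipad) ∥ m = 3a 36 36 36 36 ∥ e7.
Inner hash: sum = 58+54+54+54+54+231 = 505; mod 256 = 249 → f9.
Outer input = (K'⊕opad) ∥ inner = 50 5c 5c 5c 5c ∥ f9.
Outer hash (tag): sum = 80+92+92+92+92+249 = 697; mod 256 = 185 → b9.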